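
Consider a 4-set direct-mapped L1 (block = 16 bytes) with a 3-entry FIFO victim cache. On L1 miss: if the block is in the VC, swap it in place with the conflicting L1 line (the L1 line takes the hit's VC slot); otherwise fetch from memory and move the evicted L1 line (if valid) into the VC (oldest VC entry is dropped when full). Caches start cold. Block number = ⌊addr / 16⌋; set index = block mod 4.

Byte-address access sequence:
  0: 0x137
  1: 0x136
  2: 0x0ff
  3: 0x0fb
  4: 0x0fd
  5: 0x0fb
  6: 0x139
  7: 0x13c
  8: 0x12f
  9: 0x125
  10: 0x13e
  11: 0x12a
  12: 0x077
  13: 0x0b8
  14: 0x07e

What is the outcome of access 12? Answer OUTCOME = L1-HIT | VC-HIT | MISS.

OUTCOME = MISS

  [0] addr=0x137 blk=19 s=3: MISS | VC []
  [1] addr=0x136 blk=19 s=3: L1-HIT | VC []
  [2] addr=0xff blk=15 s=3: MISS | VC [19]
  [3] addr=0xfb blk=15 s=3: L1-HIT | VC [19]
  [4] addr=0xfd blk=15 s=3: L1-HIT | VC [19]
  [5] addr=0xfb blk=15 s=3: L1-HIT | VC [19]
  [6] addr=0x139 blk=19 s=3: VC-HIT | VC [15]
  [7] addr=0x13c blk=19 s=3: L1-HIT | VC [15]
  [8] addr=0x12f blk=18 s=2: MISS | VC [15]
  [9] addr=0x125 blk=18 s=2: L1-HIT | VC [15]
  [10] addr=0x13e blk=19 s=3: L1-HIT | VC [15]
  [11] addr=0x12a blk=18 s=2: L1-HIT | VC [15]
  [12] addr=0x77 blk=7 s=3: MISS | VC [15, 19]
  [13] addr=0xb8 blk=11 s=3: MISS | VC [15, 19, 7]
  [14] addr=0x7e blk=7 s=3: VC-HIT | VC [15, 19, 11]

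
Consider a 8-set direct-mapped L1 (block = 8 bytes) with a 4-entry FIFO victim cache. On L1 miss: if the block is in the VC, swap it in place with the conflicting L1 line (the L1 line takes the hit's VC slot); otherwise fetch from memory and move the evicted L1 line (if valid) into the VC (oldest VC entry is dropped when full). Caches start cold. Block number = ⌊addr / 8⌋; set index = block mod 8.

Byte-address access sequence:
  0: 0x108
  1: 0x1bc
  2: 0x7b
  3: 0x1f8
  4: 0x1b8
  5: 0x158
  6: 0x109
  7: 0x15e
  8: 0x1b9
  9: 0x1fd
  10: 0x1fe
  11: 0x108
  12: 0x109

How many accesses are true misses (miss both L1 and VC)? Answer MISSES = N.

MISSES = 5

0: 0x108 (blk 33, set 1) → MISS  vc=[]
1: 0x1bc (blk 55, set 7) → MISS  vc=[]
2: 0x7b (blk 15, set 7) → MISS  vc=[55]
3: 0x1f8 (blk 63, set 7) → MISS  vc=[55, 15]
4: 0x1b8 (blk 55, set 7) → VC-HIT  vc=[63, 15]
5: 0x158 (blk 43, set 3) → MISS  vc=[63, 15]
6: 0x109 (blk 33, set 1) → L1-HIT  vc=[63, 15]
7: 0x15e (blk 43, set 3) → L1-HIT  vc=[63, 15]
8: 0x1b9 (blk 55, set 7) → L1-HIT  vc=[63, 15]
9: 0x1fd (blk 63, set 7) → VC-HIT  vc=[55, 15]
10: 0x1fe (blk 63, set 7) → L1-HIT  vc=[55, 15]
11: 0x108 (blk 33, set 1) → L1-HIT  vc=[55, 15]
12: 0x109 (blk 33, set 1) → L1-HIT  vc=[55, 15]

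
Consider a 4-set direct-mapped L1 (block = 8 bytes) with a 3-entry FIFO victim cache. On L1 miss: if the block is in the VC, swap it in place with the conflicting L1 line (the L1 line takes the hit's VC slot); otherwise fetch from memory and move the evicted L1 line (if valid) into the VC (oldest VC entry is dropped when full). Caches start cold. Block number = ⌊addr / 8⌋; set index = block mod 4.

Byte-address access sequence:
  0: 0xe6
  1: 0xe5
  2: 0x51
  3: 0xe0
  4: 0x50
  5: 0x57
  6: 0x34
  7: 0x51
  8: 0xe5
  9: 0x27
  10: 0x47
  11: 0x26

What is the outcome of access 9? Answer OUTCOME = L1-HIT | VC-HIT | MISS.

OUTCOME = MISS

0: 0xe6 (blk 28, set 0) → MISS  vc=[]
1: 0xe5 (blk 28, set 0) → L1-HIT  vc=[]
2: 0x51 (blk 10, set 2) → MISS  vc=[]
3: 0xe0 (blk 28, set 0) → L1-HIT  vc=[]
4: 0x50 (blk 10, set 2) → L1-HIT  vc=[]
5: 0x57 (blk 10, set 2) → L1-HIT  vc=[]
6: 0x34 (blk 6, set 2) → MISS  vc=[10]
7: 0x51 (blk 10, set 2) → VC-HIT  vc=[6]
8: 0xe5 (blk 28, set 0) → L1-HIT  vc=[6]
9: 0x27 (blk 4, set 0) → MISS  vc=[6, 28]
10: 0x47 (blk 8, set 0) → MISS  vc=[6, 28, 4]
11: 0x26 (blk 4, set 0) → VC-HIT  vc=[6, 28, 8]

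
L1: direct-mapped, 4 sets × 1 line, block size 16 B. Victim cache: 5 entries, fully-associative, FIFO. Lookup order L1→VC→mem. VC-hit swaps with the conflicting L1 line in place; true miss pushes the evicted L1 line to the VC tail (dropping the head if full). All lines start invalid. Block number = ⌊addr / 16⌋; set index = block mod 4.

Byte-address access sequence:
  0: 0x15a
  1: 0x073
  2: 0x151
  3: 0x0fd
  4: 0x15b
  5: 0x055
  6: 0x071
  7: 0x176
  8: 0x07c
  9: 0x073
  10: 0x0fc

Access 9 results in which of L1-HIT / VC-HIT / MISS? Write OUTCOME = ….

  [0] addr=0x15a blk=21 s=1: MISS | VC []
  [1] addr=0x73 blk=7 s=3: MISS | VC []
  [2] addr=0x151 blk=21 s=1: L1-HIT | VC []
  [3] addr=0xfd blk=15 s=3: MISS | VC [7]
  [4] addr=0x15b blk=21 s=1: L1-HIT | VC [7]
  [5] addr=0x55 blk=5 s=1: MISS | VC [7, 21]
  [6] addr=0x71 blk=7 s=3: VC-HIT | VC [15, 21]
  [7] addr=0x176 blk=23 s=3: MISS | VC [15, 21, 7]
  [8] addr=0x7c blk=7 s=3: VC-HIT | VC [15, 21, 23]
  [9] addr=0x73 blk=7 s=3: L1-HIT | VC [15, 21, 23]
  [10] addr=0xfc blk=15 s=3: VC-HIT | VC [7, 21, 23]

OUTCOME = L1-HIT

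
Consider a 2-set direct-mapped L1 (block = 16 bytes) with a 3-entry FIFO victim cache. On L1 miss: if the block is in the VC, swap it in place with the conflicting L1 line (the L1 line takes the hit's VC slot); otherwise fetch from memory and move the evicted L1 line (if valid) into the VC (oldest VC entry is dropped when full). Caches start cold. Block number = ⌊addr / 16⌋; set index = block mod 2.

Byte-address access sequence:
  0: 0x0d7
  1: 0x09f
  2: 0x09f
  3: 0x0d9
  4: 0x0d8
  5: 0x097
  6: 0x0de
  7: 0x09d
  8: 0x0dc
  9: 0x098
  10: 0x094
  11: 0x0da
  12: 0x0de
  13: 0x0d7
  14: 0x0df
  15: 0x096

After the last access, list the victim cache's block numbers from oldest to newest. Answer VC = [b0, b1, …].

  [0] addr=0xd7 blk=13 s=1: MISS | VC []
  [1] addr=0x9f blk=9 s=1: MISS | VC [13]
  [2] addr=0x9f blk=9 s=1: L1-HIT | VC [13]
  [3] addr=0xd9 blk=13 s=1: VC-HIT | VC [9]
  [4] addr=0xd8 blk=13 s=1: L1-HIT | VC [9]
  [5] addr=0x97 blk=9 s=1: VC-HIT | VC [13]
  [6] addr=0xde blk=13 s=1: VC-HIT | VC [9]
  [7] addr=0x9d blk=9 s=1: VC-HIT | VC [13]
  [8] addr=0xdc blk=13 s=1: VC-HIT | VC [9]
  [9] addr=0x98 blk=9 s=1: VC-HIT | VC [13]
  [10] addr=0x94 blk=9 s=1: L1-HIT | VC [13]
  [11] addr=0xda blk=13 s=1: VC-HIT | VC [9]
  [12] addr=0xde blk=13 s=1: L1-HIT | VC [9]
  [13] addr=0xd7 blk=13 s=1: L1-HIT | VC [9]
  [14] addr=0xdf blk=13 s=1: L1-HIT | VC [9]
  [15] addr=0x96 blk=9 s=1: VC-HIT | VC [13]

VC = [13]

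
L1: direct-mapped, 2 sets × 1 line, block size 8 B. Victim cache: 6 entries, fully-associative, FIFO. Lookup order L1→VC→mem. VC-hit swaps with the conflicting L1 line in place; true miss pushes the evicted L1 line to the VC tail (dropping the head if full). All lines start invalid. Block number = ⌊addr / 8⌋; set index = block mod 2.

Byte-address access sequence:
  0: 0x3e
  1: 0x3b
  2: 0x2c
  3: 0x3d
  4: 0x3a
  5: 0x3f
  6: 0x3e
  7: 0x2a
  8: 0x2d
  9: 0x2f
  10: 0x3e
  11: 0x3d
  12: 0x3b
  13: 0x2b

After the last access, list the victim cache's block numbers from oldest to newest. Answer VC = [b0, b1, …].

  [0] addr=0x3e blk=7 s=1: MISS | VC []
  [1] addr=0x3b blk=7 s=1: L1-HIT | VC []
  [2] addr=0x2c blk=5 s=1: MISS | VC [7]
  [3] addr=0x3d blk=7 s=1: VC-HIT | VC [5]
  [4] addr=0x3a blk=7 s=1: L1-HIT | VC [5]
  [5] addr=0x3f blk=7 s=1: L1-HIT | VC [5]
  [6] addr=0x3e blk=7 s=1: L1-HIT | VC [5]
  [7] addr=0x2a blk=5 s=1: VC-HIT | VC [7]
  [8] addr=0x2d blk=5 s=1: L1-HIT | VC [7]
  [9] addr=0x2f blk=5 s=1: L1-HIT | VC [7]
  [10] addr=0x3e blk=7 s=1: VC-HIT | VC [5]
  [11] addr=0x3d blk=7 s=1: L1-HIT | VC [5]
  [12] addr=0x3b blk=7 s=1: L1-HIT | VC [5]
  [13] addr=0x2b blk=5 s=1: VC-HIT | VC [7]

VC = [7]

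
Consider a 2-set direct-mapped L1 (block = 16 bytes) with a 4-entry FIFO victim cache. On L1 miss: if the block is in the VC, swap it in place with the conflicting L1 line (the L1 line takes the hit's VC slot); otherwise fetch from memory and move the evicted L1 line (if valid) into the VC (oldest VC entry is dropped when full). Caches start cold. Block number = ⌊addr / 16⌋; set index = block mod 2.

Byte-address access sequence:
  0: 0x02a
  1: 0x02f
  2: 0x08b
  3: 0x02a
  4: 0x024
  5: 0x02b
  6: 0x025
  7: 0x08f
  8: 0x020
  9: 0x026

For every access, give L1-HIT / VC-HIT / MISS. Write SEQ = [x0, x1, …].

#0 0x2a→b2/s0 MISS; vc=[]
#1 0x2f→b2/s0 L1-HIT; vc=[]
#2 0x8b→b8/s0 MISS; vc=[2]
#3 0x2a→b2/s0 VC-HIT; vc=[8]
#4 0x24→b2/s0 L1-HIT; vc=[8]
#5 0x2b→b2/s0 L1-HIT; vc=[8]
#6 0x25→b2/s0 L1-HIT; vc=[8]
#7 0x8f→b8/s0 VC-HIT; vc=[2]
#8 0x20→b2/s0 VC-HIT; vc=[8]
#9 0x26→b2/s0 L1-HIT; vc=[8]

SEQ = [MISS, L1-HIT, MISS, VC-HIT, L1-HIT, L1-HIT, L1-HIT, VC-HIT, VC-HIT, L1-HIT]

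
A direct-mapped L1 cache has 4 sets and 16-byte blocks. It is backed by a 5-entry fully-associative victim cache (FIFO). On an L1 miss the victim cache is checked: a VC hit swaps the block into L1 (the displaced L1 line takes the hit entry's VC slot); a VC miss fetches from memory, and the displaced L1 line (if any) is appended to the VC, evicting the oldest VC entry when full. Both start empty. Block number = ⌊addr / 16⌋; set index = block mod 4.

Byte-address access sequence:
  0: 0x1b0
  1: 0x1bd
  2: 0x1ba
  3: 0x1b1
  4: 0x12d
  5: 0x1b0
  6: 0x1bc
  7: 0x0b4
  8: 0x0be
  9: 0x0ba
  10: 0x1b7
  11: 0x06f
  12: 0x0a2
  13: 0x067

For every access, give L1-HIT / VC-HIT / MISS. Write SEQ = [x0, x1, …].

#0 0x1b0→b27/s3 MISS; vc=[]
#1 0x1bd→b27/s3 L1-HIT; vc=[]
#2 0x1ba→b27/s3 L1-HIT; vc=[]
#3 0x1b1→b27/s3 L1-HIT; vc=[]
#4 0x12d→b18/s2 MISS; vc=[]
#5 0x1b0→b27/s3 L1-HIT; vc=[]
#6 0x1bc→b27/s3 L1-HIT; vc=[]
#7 0xb4→b11/s3 MISS; vc=[27]
#8 0xbe→b11/s3 L1-HIT; vc=[27]
#9 0xba→b11/s3 L1-HIT; vc=[27]
#10 0x1b7→b27/s3 VC-HIT; vc=[11]
#11 0x6f→b6/s2 MISS; vc=[11,18]
#12 0xa2→b10/s2 MISS; vc=[11,18,6]
#13 0x67→b6/s2 VC-HIT; vc=[11,18,10]

SEQ = [MISS, L1-HIT, L1-HIT, L1-HIT, MISS, L1-HIT, L1-HIT, MISS, L1-HIT, L1-HIT, VC-HIT, MISS, MISS, VC-HIT]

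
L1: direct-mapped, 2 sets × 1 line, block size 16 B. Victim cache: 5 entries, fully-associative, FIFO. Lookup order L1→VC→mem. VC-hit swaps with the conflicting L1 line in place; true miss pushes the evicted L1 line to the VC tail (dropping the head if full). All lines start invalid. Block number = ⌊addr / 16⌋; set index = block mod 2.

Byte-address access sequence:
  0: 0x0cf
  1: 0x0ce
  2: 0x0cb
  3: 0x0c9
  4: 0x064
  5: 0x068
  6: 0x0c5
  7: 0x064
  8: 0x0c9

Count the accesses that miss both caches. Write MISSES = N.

  [0] addr=0xcf blk=12 s=0: MISS | VC []
  [1] addr=0xce blk=12 s=0: L1-HIT | VC []
  [2] addr=0xcb blk=12 s=0: L1-HIT | VC []
  [3] addr=0xc9 blk=12 s=0: L1-HIT | VC []
  [4] addr=0x64 blk=6 s=0: MISS | VC [12]
  [5] addr=0x68 blk=6 s=0: L1-HIT | VC [12]
  [6] addr=0xc5 blk=12 s=0: VC-HIT | VC [6]
  [7] addr=0x64 blk=6 s=0: VC-HIT | VC [12]
  [8] addr=0xc9 blk=12 s=0: VC-HIT | VC [6]

MISSES = 2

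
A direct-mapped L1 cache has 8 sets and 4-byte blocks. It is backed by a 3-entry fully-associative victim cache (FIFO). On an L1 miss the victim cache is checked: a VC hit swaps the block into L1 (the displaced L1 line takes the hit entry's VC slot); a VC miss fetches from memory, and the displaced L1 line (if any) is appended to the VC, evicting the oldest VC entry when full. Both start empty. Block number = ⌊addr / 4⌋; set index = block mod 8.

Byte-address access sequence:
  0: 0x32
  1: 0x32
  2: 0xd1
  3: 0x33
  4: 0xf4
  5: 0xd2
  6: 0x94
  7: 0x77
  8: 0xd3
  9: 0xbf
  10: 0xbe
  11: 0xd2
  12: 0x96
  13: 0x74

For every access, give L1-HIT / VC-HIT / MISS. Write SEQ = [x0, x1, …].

SEQ = [MISS, L1-HIT, MISS, VC-HIT, MISS, VC-HIT, MISS, MISS, L1-HIT, MISS, L1-HIT, L1-HIT, VC-HIT, VC-HIT]

0: 0x32 (blk 12, set 4) → MISS  vc=[]
1: 0x32 (blk 12, set 4) → L1-HIT  vc=[]
2: 0xd1 (blk 52, set 4) → MISS  vc=[12]
3: 0x33 (blk 12, set 4) → VC-HIT  vc=[52]
4: 0xf4 (blk 61, set 5) → MISS  vc=[52]
5: 0xd2 (blk 52, set 4) → VC-HIT  vc=[12]
6: 0x94 (blk 37, set 5) → MISS  vc=[12, 61]
7: 0x77 (blk 29, set 5) → MISS  vc=[12, 61, 37]
8: 0xd3 (blk 52, set 4) → L1-HIT  vc=[12, 61, 37]
9: 0xbf (blk 47, set 7) → MISS  vc=[12, 61, 37]
10: 0xbe (blk 47, set 7) → L1-HIT  vc=[12, 61, 37]
11: 0xd2 (blk 52, set 4) → L1-HIT  vc=[12, 61, 37]
12: 0x96 (blk 37, set 5) → VC-HIT  vc=[12, 61, 29]
13: 0x74 (blk 29, set 5) → VC-HIT  vc=[12, 61, 37]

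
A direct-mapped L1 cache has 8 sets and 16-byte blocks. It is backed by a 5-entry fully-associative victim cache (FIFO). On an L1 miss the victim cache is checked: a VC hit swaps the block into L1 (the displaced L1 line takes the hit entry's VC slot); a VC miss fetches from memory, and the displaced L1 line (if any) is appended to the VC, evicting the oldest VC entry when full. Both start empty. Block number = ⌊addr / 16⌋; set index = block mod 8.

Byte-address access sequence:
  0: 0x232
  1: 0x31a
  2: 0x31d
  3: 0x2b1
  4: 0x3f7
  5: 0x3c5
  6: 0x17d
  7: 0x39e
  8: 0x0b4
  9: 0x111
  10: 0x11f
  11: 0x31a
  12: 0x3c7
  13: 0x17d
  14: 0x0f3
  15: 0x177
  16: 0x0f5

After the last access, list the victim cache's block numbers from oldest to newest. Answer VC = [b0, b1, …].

0: 0x232 (blk 35, set 3) → MISS  vc=[]
1: 0x31a (blk 49, set 1) → MISS  vc=[]
2: 0x31d (blk 49, set 1) → L1-HIT  vc=[]
3: 0x2b1 (blk 43, set 3) → MISS  vc=[35]
4: 0x3f7 (blk 63, set 7) → MISS  vc=[35]
5: 0x3c5 (blk 60, set 4) → MISS  vc=[35]
6: 0x17d (blk 23, set 7) → MISS  vc=[35, 63]
7: 0x39e (blk 57, set 1) → MISS  vc=[35, 63, 49]
8: 0xb4 (blk 11, set 3) → MISS  vc=[35, 63, 49, 43]
9: 0x111 (blk 17, set 1) → MISS  vc=[35, 63, 49, 43, 57]
10: 0x11f (blk 17, set 1) → L1-HIT  vc=[35, 63, 49, 43, 57]
11: 0x31a (blk 49, set 1) → VC-HIT  vc=[35, 63, 17, 43, 57]
12: 0x3c7 (blk 60, set 4) → L1-HIT  vc=[35, 63, 17, 43, 57]
13: 0x17d (blk 23, set 7) → L1-HIT  vc=[35, 63, 17, 43, 57]
14: 0xf3 (blk 15, set 7) → MISS  vc=[63, 17, 43, 57, 23]
15: 0x177 (blk 23, set 7) → VC-HIT  vc=[63, 17, 43, 57, 15]
16: 0xf5 (blk 15, set 7) → VC-HIT  vc=[63, 17, 43, 57, 23]

VC = [63, 17, 43, 57, 23]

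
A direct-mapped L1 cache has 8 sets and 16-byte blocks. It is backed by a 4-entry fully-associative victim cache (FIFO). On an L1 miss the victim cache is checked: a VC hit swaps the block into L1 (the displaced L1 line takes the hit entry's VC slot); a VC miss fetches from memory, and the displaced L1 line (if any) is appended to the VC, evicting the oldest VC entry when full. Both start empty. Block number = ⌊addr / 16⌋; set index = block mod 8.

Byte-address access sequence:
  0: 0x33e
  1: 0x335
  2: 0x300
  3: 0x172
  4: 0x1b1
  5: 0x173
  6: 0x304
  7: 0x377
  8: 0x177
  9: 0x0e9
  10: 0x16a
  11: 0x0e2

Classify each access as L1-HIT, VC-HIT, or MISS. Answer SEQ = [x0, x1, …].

#0 0x33e→b51/s3 MISS; vc=[]
#1 0x335→b51/s3 L1-HIT; vc=[]
#2 0x300→b48/s0 MISS; vc=[]
#3 0x172→b23/s7 MISS; vc=[]
#4 0x1b1→b27/s3 MISS; vc=[51]
#5 0x173→b23/s7 L1-HIT; vc=[51]
#6 0x304→b48/s0 L1-HIT; vc=[51]
#7 0x377→b55/s7 MISS; vc=[51,23]
#8 0x177→b23/s7 VC-HIT; vc=[51,55]
#9 0xe9→b14/s6 MISS; vc=[51,55]
#10 0x16a→b22/s6 MISS; vc=[51,55,14]
#11 0xe2→b14/s6 VC-HIT; vc=[51,55,22]

SEQ = [MISS, L1-HIT, MISS, MISS, MISS, L1-HIT, L1-HIT, MISS, VC-HIT, MISS, MISS, VC-HIT]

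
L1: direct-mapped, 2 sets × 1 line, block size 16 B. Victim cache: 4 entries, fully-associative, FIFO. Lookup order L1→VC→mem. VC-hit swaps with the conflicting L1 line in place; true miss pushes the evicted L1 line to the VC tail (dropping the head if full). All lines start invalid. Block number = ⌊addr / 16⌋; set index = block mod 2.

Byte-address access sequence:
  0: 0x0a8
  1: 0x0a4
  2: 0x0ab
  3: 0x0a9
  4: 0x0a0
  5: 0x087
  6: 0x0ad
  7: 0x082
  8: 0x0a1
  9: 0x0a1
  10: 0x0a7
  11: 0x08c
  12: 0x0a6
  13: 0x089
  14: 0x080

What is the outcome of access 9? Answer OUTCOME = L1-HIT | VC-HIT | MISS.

OUTCOME = L1-HIT

0: 0xa8 (blk 10, set 0) → MISS  vc=[]
1: 0xa4 (blk 10, set 0) → L1-HIT  vc=[]
2: 0xab (blk 10, set 0) → L1-HIT  vc=[]
3: 0xa9 (blk 10, set 0) → L1-HIT  vc=[]
4: 0xa0 (blk 10, set 0) → L1-HIT  vc=[]
5: 0x87 (blk 8, set 0) → MISS  vc=[10]
6: 0xad (blk 10, set 0) → VC-HIT  vc=[8]
7: 0x82 (blk 8, set 0) → VC-HIT  vc=[10]
8: 0xa1 (blk 10, set 0) → VC-HIT  vc=[8]
9: 0xa1 (blk 10, set 0) → L1-HIT  vc=[8]
10: 0xa7 (blk 10, set 0) → L1-HIT  vc=[8]
11: 0x8c (blk 8, set 0) → VC-HIT  vc=[10]
12: 0xa6 (blk 10, set 0) → VC-HIT  vc=[8]
13: 0x89 (blk 8, set 0) → VC-HIT  vc=[10]
14: 0x80 (blk 8, set 0) → L1-HIT  vc=[10]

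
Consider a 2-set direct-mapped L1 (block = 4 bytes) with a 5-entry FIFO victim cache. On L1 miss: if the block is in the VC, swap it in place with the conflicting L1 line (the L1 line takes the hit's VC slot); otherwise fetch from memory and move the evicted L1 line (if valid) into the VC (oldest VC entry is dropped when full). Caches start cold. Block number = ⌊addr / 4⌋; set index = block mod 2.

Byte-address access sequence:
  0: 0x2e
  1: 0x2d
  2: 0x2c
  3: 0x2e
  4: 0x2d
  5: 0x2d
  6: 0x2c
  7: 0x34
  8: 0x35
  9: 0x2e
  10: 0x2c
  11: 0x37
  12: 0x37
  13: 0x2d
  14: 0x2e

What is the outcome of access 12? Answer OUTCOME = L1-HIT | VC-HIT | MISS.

OUTCOME = L1-HIT

0: 0x2e (blk 11, set 1) → MISS  vc=[]
1: 0x2d (blk 11, set 1) → L1-HIT  vc=[]
2: 0x2c (blk 11, set 1) → L1-HIT  vc=[]
3: 0x2e (blk 11, set 1) → L1-HIT  vc=[]
4: 0x2d (blk 11, set 1) → L1-HIT  vc=[]
5: 0x2d (blk 11, set 1) → L1-HIT  vc=[]
6: 0x2c (blk 11, set 1) → L1-HIT  vc=[]
7: 0x34 (blk 13, set 1) → MISS  vc=[11]
8: 0x35 (blk 13, set 1) → L1-HIT  vc=[11]
9: 0x2e (blk 11, set 1) → VC-HIT  vc=[13]
10: 0x2c (blk 11, set 1) → L1-HIT  vc=[13]
11: 0x37 (blk 13, set 1) → VC-HIT  vc=[11]
12: 0x37 (blk 13, set 1) → L1-HIT  vc=[11]
13: 0x2d (blk 11, set 1) → VC-HIT  vc=[13]
14: 0x2e (blk 11, set 1) → L1-HIT  vc=[13]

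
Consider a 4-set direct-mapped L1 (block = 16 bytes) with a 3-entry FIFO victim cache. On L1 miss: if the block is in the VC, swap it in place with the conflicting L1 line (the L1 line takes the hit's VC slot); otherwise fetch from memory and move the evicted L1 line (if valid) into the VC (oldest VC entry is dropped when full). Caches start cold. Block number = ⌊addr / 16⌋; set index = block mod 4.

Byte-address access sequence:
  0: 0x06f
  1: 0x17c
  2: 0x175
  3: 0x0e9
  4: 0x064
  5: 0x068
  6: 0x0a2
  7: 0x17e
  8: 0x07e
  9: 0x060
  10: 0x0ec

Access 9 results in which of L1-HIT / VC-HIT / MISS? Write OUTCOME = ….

OUTCOME = VC-HIT

0: 0x6f (blk 6, set 2) → MISS  vc=[]
1: 0x17c (blk 23, set 3) → MISS  vc=[]
2: 0x175 (blk 23, set 3) → L1-HIT  vc=[]
3: 0xe9 (blk 14, set 2) → MISS  vc=[6]
4: 0x64 (blk 6, set 2) → VC-HIT  vc=[14]
5: 0x68 (blk 6, set 2) → L1-HIT  vc=[14]
6: 0xa2 (blk 10, set 2) → MISS  vc=[14, 6]
7: 0x17e (blk 23, set 3) → L1-HIT  vc=[14, 6]
8: 0x7e (blk 7, set 3) → MISS  vc=[14, 6, 23]
9: 0x60 (blk 6, set 2) → VC-HIT  vc=[14, 10, 23]
10: 0xec (blk 14, set 2) → VC-HIT  vc=[6, 10, 23]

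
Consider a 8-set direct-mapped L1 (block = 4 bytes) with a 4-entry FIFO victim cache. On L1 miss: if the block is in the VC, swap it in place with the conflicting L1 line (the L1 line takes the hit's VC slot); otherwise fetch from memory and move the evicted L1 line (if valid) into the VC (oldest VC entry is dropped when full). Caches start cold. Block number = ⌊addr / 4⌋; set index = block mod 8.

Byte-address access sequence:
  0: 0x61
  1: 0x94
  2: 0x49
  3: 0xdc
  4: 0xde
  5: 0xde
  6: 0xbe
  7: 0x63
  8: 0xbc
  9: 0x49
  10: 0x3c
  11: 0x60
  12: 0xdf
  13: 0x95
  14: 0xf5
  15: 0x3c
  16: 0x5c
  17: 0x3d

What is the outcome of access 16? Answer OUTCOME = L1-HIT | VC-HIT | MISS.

OUTCOME = MISS

0: 0x61 (blk 24, set 0) → MISS  vc=[]
1: 0x94 (blk 37, set 5) → MISS  vc=[]
2: 0x49 (blk 18, set 2) → MISS  vc=[]
3: 0xdc (blk 55, set 7) → MISS  vc=[]
4: 0xde (blk 55, set 7) → L1-HIT  vc=[]
5: 0xde (blk 55, set 7) → L1-HIT  vc=[]
6: 0xbe (blk 47, set 7) → MISS  vc=[55]
7: 0x63 (blk 24, set 0) → L1-HIT  vc=[55]
8: 0xbc (blk 47, set 7) → L1-HIT  vc=[55]
9: 0x49 (blk 18, set 2) → L1-HIT  vc=[55]
10: 0x3c (blk 15, set 7) → MISS  vc=[55, 47]
11: 0x60 (blk 24, set 0) → L1-HIT  vc=[55, 47]
12: 0xdf (blk 55, set 7) → VC-HIT  vc=[15, 47]
13: 0x95 (blk 37, set 5) → L1-HIT  vc=[15, 47]
14: 0xf5 (blk 61, set 5) → MISS  vc=[15, 47, 37]
15: 0x3c (blk 15, set 7) → VC-HIT  vc=[55, 47, 37]
16: 0x5c (blk 23, set 7) → MISS  vc=[55, 47, 37, 15]
17: 0x3d (blk 15, set 7) → VC-HIT  vc=[55, 47, 37, 23]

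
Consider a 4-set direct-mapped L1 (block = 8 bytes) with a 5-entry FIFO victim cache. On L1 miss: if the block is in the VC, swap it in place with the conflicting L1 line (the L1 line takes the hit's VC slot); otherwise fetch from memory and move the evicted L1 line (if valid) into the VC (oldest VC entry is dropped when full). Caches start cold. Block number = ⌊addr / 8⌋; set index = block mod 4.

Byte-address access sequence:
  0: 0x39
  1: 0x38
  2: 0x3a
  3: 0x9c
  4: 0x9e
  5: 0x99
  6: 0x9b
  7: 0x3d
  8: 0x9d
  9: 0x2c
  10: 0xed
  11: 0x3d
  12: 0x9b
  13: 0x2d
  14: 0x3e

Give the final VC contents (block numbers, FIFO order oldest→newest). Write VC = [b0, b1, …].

VC = [19, 29]

#0 0x39→b7/s3 MISS; vc=[]
#1 0x38→b7/s3 L1-HIT; vc=[]
#2 0x3a→b7/s3 L1-HIT; vc=[]
#3 0x9c→b19/s3 MISS; vc=[7]
#4 0x9e→b19/s3 L1-HIT; vc=[7]
#5 0x99→b19/s3 L1-HIT; vc=[7]
#6 0x9b→b19/s3 L1-HIT; vc=[7]
#7 0x3d→b7/s3 VC-HIT; vc=[19]
#8 0x9d→b19/s3 VC-HIT; vc=[7]
#9 0x2c→b5/s1 MISS; vc=[7]
#10 0xed→b29/s1 MISS; vc=[7,5]
#11 0x3d→b7/s3 VC-HIT; vc=[19,5]
#12 0x9b→b19/s3 VC-HIT; vc=[7,5]
#13 0x2d→b5/s1 VC-HIT; vc=[7,29]
#14 0x3e→b7/s3 VC-HIT; vc=[19,29]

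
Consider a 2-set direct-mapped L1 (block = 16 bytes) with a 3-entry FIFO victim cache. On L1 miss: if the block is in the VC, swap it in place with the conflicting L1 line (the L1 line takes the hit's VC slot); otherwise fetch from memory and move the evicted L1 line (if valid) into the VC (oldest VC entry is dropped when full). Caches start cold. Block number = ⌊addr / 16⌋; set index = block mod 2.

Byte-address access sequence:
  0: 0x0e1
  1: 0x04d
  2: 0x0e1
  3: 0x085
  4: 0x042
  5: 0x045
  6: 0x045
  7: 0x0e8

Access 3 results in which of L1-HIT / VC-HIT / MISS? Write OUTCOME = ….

  [0] addr=0xe1 blk=14 s=0: MISS | VC []
  [1] addr=0x4d blk=4 s=0: MISS | VC [14]
  [2] addr=0xe1 blk=14 s=0: VC-HIT | VC [4]
  [3] addr=0x85 blk=8 s=0: MISS | VC [4, 14]
  [4] addr=0x42 blk=4 s=0: VC-HIT | VC [8, 14]
  [5] addr=0x45 blk=4 s=0: L1-HIT | VC [8, 14]
  [6] addr=0x45 blk=4 s=0: L1-HIT | VC [8, 14]
  [7] addr=0xe8 blk=14 s=0: VC-HIT | VC [8, 4]

OUTCOME = MISS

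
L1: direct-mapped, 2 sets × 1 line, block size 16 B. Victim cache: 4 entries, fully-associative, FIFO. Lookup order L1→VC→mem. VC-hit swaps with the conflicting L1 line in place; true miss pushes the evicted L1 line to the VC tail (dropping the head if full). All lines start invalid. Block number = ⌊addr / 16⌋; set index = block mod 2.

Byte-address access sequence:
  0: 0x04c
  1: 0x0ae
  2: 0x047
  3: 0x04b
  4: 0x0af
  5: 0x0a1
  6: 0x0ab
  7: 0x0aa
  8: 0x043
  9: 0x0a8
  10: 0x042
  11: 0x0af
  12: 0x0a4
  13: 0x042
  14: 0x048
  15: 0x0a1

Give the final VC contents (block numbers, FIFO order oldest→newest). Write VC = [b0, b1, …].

0: 0x4c (blk 4, set 0) → MISS  vc=[]
1: 0xae (blk 10, set 0) → MISS  vc=[4]
2: 0x47 (blk 4, set 0) → VC-HIT  vc=[10]
3: 0x4b (blk 4, set 0) → L1-HIT  vc=[10]
4: 0xaf (blk 10, set 0) → VC-HIT  vc=[4]
5: 0xa1 (blk 10, set 0) → L1-HIT  vc=[4]
6: 0xab (blk 10, set 0) → L1-HIT  vc=[4]
7: 0xaa (blk 10, set 0) → L1-HIT  vc=[4]
8: 0x43 (blk 4, set 0) → VC-HIT  vc=[10]
9: 0xa8 (blk 10, set 0) → VC-HIT  vc=[4]
10: 0x42 (blk 4, set 0) → VC-HIT  vc=[10]
11: 0xaf (blk 10, set 0) → VC-HIT  vc=[4]
12: 0xa4 (blk 10, set 0) → L1-HIT  vc=[4]
13: 0x42 (blk 4, set 0) → VC-HIT  vc=[10]
14: 0x48 (blk 4, set 0) → L1-HIT  vc=[10]
15: 0xa1 (blk 10, set 0) → VC-HIT  vc=[4]

VC = [4]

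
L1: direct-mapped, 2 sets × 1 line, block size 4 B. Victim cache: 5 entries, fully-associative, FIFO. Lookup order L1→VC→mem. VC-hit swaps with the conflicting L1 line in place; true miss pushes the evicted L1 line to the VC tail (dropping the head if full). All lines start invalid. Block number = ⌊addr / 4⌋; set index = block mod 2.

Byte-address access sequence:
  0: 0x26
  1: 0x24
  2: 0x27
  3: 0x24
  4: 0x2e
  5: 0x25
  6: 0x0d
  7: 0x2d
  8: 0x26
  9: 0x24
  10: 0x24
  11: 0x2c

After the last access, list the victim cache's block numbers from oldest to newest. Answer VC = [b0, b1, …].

VC = [3, 9]

0: 0x26 (blk 9, set 1) → MISS  vc=[]
1: 0x24 (blk 9, set 1) → L1-HIT  vc=[]
2: 0x27 (blk 9, set 1) → L1-HIT  vc=[]
3: 0x24 (blk 9, set 1) → L1-HIT  vc=[]
4: 0x2e (blk 11, set 1) → MISS  vc=[9]
5: 0x25 (blk 9, set 1) → VC-HIT  vc=[11]
6: 0xd (blk 3, set 1) → MISS  vc=[11, 9]
7: 0x2d (blk 11, set 1) → VC-HIT  vc=[3, 9]
8: 0x26 (blk 9, set 1) → VC-HIT  vc=[3, 11]
9: 0x24 (blk 9, set 1) → L1-HIT  vc=[3, 11]
10: 0x24 (blk 9, set 1) → L1-HIT  vc=[3, 11]
11: 0x2c (blk 11, set 1) → VC-HIT  vc=[3, 9]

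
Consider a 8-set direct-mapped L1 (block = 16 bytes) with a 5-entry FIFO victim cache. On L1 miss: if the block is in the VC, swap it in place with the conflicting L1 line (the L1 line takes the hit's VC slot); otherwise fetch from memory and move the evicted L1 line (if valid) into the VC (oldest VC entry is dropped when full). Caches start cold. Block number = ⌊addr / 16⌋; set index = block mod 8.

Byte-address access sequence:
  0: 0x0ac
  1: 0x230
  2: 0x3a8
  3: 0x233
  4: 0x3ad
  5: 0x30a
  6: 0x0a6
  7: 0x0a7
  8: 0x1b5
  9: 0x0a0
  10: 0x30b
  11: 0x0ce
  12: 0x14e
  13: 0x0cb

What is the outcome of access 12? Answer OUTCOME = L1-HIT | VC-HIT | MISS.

OUTCOME = MISS

0: 0xac (blk 10, set 2) → MISS  vc=[]
1: 0x230 (blk 35, set 3) → MISS  vc=[]
2: 0x3a8 (blk 58, set 2) → MISS  vc=[10]
3: 0x233 (blk 35, set 3) → L1-HIT  vc=[10]
4: 0x3ad (blk 58, set 2) → L1-HIT  vc=[10]
5: 0x30a (blk 48, set 0) → MISS  vc=[10]
6: 0xa6 (blk 10, set 2) → VC-HIT  vc=[58]
7: 0xa7 (blk 10, set 2) → L1-HIT  vc=[58]
8: 0x1b5 (blk 27, set 3) → MISS  vc=[58, 35]
9: 0xa0 (blk 10, set 2) → L1-HIT  vc=[58, 35]
10: 0x30b (blk 48, set 0) → L1-HIT  vc=[58, 35]
11: 0xce (blk 12, set 4) → MISS  vc=[58, 35]
12: 0x14e (blk 20, set 4) → MISS  vc=[58, 35, 12]
13: 0xcb (blk 12, set 4) → VC-HIT  vc=[58, 35, 20]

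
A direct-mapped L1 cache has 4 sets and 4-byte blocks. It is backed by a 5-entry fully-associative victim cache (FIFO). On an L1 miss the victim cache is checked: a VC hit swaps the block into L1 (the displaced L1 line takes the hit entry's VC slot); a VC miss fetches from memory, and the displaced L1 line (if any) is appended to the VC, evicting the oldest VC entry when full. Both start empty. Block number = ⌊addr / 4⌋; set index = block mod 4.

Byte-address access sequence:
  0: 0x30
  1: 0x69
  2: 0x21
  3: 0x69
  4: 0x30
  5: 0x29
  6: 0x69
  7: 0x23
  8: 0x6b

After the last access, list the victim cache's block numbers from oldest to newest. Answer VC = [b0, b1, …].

VC = [12, 10]

0: 0x30 (blk 12, set 0) → MISS  vc=[]
1: 0x69 (blk 26, set 2) → MISS  vc=[]
2: 0x21 (blk 8, set 0) → MISS  vc=[12]
3: 0x69 (blk 26, set 2) → L1-HIT  vc=[12]
4: 0x30 (blk 12, set 0) → VC-HIT  vc=[8]
5: 0x29 (blk 10, set 2) → MISS  vc=[8, 26]
6: 0x69 (blk 26, set 2) → VC-HIT  vc=[8, 10]
7: 0x23 (blk 8, set 0) → VC-HIT  vc=[12, 10]
8: 0x6b (blk 26, set 2) → L1-HIT  vc=[12, 10]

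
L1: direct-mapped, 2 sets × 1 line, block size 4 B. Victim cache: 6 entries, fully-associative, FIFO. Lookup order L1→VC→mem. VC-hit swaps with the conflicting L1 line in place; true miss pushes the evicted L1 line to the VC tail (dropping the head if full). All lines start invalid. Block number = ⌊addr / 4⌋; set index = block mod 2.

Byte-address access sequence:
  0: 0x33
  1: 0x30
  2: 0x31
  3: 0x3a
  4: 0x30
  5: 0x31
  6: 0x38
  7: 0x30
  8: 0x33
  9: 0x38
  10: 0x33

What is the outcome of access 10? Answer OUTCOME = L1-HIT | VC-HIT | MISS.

OUTCOME = VC-HIT

#0 0x33→b12/s0 MISS; vc=[]
#1 0x30→b12/s0 L1-HIT; vc=[]
#2 0x31→b12/s0 L1-HIT; vc=[]
#3 0x3a→b14/s0 MISS; vc=[12]
#4 0x30→b12/s0 VC-HIT; vc=[14]
#5 0x31→b12/s0 L1-HIT; vc=[14]
#6 0x38→b14/s0 VC-HIT; vc=[12]
#7 0x30→b12/s0 VC-HIT; vc=[14]
#8 0x33→b12/s0 L1-HIT; vc=[14]
#9 0x38→b14/s0 VC-HIT; vc=[12]
#10 0x33→b12/s0 VC-HIT; vc=[14]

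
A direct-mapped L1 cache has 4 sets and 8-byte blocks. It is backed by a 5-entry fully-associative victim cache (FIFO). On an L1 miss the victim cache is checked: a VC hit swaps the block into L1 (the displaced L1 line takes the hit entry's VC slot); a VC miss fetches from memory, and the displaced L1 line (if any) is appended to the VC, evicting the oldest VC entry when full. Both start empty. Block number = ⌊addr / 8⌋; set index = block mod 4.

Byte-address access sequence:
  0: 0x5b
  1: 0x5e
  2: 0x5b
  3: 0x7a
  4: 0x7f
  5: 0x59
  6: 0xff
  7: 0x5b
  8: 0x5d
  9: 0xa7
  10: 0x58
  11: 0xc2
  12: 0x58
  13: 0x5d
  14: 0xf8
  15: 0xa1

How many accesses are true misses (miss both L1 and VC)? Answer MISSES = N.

#0 0x5b→b11/s3 MISS; vc=[]
#1 0x5e→b11/s3 L1-HIT; vc=[]
#2 0x5b→b11/s3 L1-HIT; vc=[]
#3 0x7a→b15/s3 MISS; vc=[11]
#4 0x7f→b15/s3 L1-HIT; vc=[11]
#5 0x59→b11/s3 VC-HIT; vc=[15]
#6 0xff→b31/s3 MISS; vc=[15,11]
#7 0x5b→b11/s3 VC-HIT; vc=[15,31]
#8 0x5d→b11/s3 L1-HIT; vc=[15,31]
#9 0xa7→b20/s0 MISS; vc=[15,31]
#10 0x58→b11/s3 L1-HIT; vc=[15,31]
#11 0xc2→b24/s0 MISS; vc=[15,31,20]
#12 0x58→b11/s3 L1-HIT; vc=[15,31,20]
#13 0x5d→b11/s3 L1-HIT; vc=[15,31,20]
#14 0xf8→b31/s3 VC-HIT; vc=[15,11,20]
#15 0xa1→b20/s0 VC-HIT; vc=[15,11,24]

MISSES = 5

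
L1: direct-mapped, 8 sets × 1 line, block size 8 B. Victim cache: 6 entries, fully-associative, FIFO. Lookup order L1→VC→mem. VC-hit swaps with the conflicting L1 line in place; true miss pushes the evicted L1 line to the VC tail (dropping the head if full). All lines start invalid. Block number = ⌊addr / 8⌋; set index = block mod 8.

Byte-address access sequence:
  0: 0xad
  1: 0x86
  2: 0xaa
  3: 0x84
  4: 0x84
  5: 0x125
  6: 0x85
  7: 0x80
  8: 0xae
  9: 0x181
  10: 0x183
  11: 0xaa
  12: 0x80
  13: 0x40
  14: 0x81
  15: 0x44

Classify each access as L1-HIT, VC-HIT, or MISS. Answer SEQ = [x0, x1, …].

SEQ = [MISS, MISS, L1-HIT, L1-HIT, L1-HIT, MISS, L1-HIT, L1-HIT, L1-HIT, MISS, L1-HIT, L1-HIT, VC-HIT, MISS, VC-HIT, VC-HIT]

#0 0xad→b21/s5 MISS; vc=[]
#1 0x86→b16/s0 MISS; vc=[]
#2 0xaa→b21/s5 L1-HIT; vc=[]
#3 0x84→b16/s0 L1-HIT; vc=[]
#4 0x84→b16/s0 L1-HIT; vc=[]
#5 0x125→b36/s4 MISS; vc=[]
#6 0x85→b16/s0 L1-HIT; vc=[]
#7 0x80→b16/s0 L1-HIT; vc=[]
#8 0xae→b21/s5 L1-HIT; vc=[]
#9 0x181→b48/s0 MISS; vc=[16]
#10 0x183→b48/s0 L1-HIT; vc=[16]
#11 0xaa→b21/s5 L1-HIT; vc=[16]
#12 0x80→b16/s0 VC-HIT; vc=[48]
#13 0x40→b8/s0 MISS; vc=[48,16]
#14 0x81→b16/s0 VC-HIT; vc=[48,8]
#15 0x44→b8/s0 VC-HIT; vc=[48,16]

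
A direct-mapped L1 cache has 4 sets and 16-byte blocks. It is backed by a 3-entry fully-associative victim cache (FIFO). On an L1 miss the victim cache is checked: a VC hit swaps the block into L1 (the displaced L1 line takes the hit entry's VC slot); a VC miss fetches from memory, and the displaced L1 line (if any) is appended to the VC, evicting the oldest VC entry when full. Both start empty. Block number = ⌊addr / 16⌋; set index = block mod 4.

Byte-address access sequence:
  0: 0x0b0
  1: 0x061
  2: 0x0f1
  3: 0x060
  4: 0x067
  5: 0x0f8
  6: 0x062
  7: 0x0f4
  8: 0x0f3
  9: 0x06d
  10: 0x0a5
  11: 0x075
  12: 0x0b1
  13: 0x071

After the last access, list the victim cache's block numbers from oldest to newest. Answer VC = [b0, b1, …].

VC = [11, 6, 15]

  [0] addr=0xb0 blk=11 s=3: MISS | VC []
  [1] addr=0x61 blk=6 s=2: MISS | VC []
  [2] addr=0xf1 blk=15 s=3: MISS | VC [11]
  [3] addr=0x60 blk=6 s=2: L1-HIT | VC [11]
  [4] addr=0x67 blk=6 s=2: L1-HIT | VC [11]
  [5] addr=0xf8 blk=15 s=3: L1-HIT | VC [11]
  [6] addr=0x62 blk=6 s=2: L1-HIT | VC [11]
  [7] addr=0xf4 blk=15 s=3: L1-HIT | VC [11]
  [8] addr=0xf3 blk=15 s=3: L1-HIT | VC [11]
  [9] addr=0x6d blk=6 s=2: L1-HIT | VC [11]
  [10] addr=0xa5 blk=10 s=2: MISS | VC [11, 6]
  [11] addr=0x75 blk=7 s=3: MISS | VC [11, 6, 15]
  [12] addr=0xb1 blk=11 s=3: VC-HIT | VC [7, 6, 15]
  [13] addr=0x71 blk=7 s=3: VC-HIT | VC [11, 6, 15]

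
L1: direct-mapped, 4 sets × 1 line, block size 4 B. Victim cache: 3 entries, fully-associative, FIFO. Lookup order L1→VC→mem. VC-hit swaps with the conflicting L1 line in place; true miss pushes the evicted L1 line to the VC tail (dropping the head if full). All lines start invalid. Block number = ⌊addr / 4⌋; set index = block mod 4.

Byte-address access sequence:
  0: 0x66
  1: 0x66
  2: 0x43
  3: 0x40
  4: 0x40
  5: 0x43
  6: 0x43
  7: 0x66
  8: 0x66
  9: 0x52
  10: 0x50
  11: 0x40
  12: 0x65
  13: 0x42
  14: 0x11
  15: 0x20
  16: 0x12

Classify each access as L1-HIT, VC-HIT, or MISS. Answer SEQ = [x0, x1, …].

SEQ = [MISS, L1-HIT, MISS, L1-HIT, L1-HIT, L1-HIT, L1-HIT, L1-HIT, L1-HIT, MISS, L1-HIT, VC-HIT, L1-HIT, L1-HIT, MISS, MISS, VC-HIT]

#0 0x66→b25/s1 MISS; vc=[]
#1 0x66→b25/s1 L1-HIT; vc=[]
#2 0x43→b16/s0 MISS; vc=[]
#3 0x40→b16/s0 L1-HIT; vc=[]
#4 0x40→b16/s0 L1-HIT; vc=[]
#5 0x43→b16/s0 L1-HIT; vc=[]
#6 0x43→b16/s0 L1-HIT; vc=[]
#7 0x66→b25/s1 L1-HIT; vc=[]
#8 0x66→b25/s1 L1-HIT; vc=[]
#9 0x52→b20/s0 MISS; vc=[16]
#10 0x50→b20/s0 L1-HIT; vc=[16]
#11 0x40→b16/s0 VC-HIT; vc=[20]
#12 0x65→b25/s1 L1-HIT; vc=[20]
#13 0x42→b16/s0 L1-HIT; vc=[20]
#14 0x11→b4/s0 MISS; vc=[20,16]
#15 0x20→b8/s0 MISS; vc=[20,16,4]
#16 0x12→b4/s0 VC-HIT; vc=[20,16,8]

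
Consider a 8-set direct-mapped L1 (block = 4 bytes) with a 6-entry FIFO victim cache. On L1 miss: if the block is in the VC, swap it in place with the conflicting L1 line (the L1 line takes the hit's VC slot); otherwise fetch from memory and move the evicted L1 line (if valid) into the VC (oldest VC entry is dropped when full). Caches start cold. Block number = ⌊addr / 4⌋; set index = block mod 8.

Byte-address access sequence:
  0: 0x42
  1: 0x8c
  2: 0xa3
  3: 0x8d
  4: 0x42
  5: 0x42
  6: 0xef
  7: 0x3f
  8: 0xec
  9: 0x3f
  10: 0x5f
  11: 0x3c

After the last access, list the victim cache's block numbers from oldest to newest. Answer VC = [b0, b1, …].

#0 0x42→b16/s0 MISS; vc=[]
#1 0x8c→b35/s3 MISS; vc=[]
#2 0xa3→b40/s0 MISS; vc=[16]
#3 0x8d→b35/s3 L1-HIT; vc=[16]
#4 0x42→b16/s0 VC-HIT; vc=[40]
#5 0x42→b16/s0 L1-HIT; vc=[40]
#6 0xef→b59/s3 MISS; vc=[40,35]
#7 0x3f→b15/s7 MISS; vc=[40,35]
#8 0xec→b59/s3 L1-HIT; vc=[40,35]
#9 0x3f→b15/s7 L1-HIT; vc=[40,35]
#10 0x5f→b23/s7 MISS; vc=[40,35,15]
#11 0x3c→b15/s7 VC-HIT; vc=[40,35,23]

VC = [40, 35, 23]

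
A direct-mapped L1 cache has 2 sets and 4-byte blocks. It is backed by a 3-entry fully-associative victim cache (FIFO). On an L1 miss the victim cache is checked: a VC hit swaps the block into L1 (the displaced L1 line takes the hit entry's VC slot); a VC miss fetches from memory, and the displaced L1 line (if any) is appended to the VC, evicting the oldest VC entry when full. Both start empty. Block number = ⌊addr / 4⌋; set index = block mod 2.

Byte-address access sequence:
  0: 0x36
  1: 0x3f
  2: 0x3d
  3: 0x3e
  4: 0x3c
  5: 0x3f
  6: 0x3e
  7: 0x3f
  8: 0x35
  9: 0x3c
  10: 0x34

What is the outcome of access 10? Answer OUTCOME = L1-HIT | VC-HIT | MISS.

#0 0x36→b13/s1 MISS; vc=[]
#1 0x3f→b15/s1 MISS; vc=[13]
#2 0x3d→b15/s1 L1-HIT; vc=[13]
#3 0x3e→b15/s1 L1-HIT; vc=[13]
#4 0x3c→b15/s1 L1-HIT; vc=[13]
#5 0x3f→b15/s1 L1-HIT; vc=[13]
#6 0x3e→b15/s1 L1-HIT; vc=[13]
#7 0x3f→b15/s1 L1-HIT; vc=[13]
#8 0x35→b13/s1 VC-HIT; vc=[15]
#9 0x3c→b15/s1 VC-HIT; vc=[13]
#10 0x34→b13/s1 VC-HIT; vc=[15]

OUTCOME = VC-HIT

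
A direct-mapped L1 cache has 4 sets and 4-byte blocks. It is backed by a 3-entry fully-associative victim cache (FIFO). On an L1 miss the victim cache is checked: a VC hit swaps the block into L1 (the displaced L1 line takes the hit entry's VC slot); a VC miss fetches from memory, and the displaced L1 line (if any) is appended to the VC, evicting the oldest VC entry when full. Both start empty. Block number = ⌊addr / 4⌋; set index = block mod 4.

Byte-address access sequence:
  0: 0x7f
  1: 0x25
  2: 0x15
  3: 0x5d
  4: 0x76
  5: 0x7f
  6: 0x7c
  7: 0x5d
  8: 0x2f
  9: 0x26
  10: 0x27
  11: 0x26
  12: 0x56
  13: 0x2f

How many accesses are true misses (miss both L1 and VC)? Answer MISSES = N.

0: 0x7f (blk 31, set 3) → MISS  vc=[]
1: 0x25 (blk 9, set 1) → MISS  vc=[]
2: 0x15 (blk 5, set 1) → MISS  vc=[9]
3: 0x5d (blk 23, set 3) → MISS  vc=[9, 31]
4: 0x76 (blk 29, set 1) → MISS  vc=[9, 31, 5]
5: 0x7f (blk 31, set 3) → VC-HIT  vc=[9, 23, 5]
6: 0x7c (blk 31, set 3) → L1-HIT  vc=[9, 23, 5]
7: 0x5d (blk 23, set 3) → VC-HIT  vc=[9, 31, 5]
8: 0x2f (blk 11, set 3) → MISS  vc=[31, 5, 23]
9: 0x26 (blk 9, set 1) → MISS  vc=[5, 23, 29]
10: 0x27 (blk 9, set 1) → L1-HIT  vc=[5, 23, 29]
11: 0x26 (blk 9, set 1) → L1-HIT  vc=[5, 23, 29]
12: 0x56 (blk 21, set 1) → MISS  vc=[23, 29, 9]
13: 0x2f (blk 11, set 3) → L1-HIT  vc=[23, 29, 9]

MISSES = 8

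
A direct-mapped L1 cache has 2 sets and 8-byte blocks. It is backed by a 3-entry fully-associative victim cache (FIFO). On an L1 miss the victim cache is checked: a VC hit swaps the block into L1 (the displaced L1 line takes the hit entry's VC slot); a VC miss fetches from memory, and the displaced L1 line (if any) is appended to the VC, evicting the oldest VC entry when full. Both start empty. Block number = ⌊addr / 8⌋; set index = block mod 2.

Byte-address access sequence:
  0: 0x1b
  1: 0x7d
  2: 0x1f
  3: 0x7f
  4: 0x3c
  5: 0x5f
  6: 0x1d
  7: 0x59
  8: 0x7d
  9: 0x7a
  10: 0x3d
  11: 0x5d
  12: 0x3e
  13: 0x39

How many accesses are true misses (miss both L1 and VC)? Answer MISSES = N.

#0 0x1b→b3/s1 MISS; vc=[]
#1 0x7d→b15/s1 MISS; vc=[3]
#2 0x1f→b3/s1 VC-HIT; vc=[15]
#3 0x7f→b15/s1 VC-HIT; vc=[3]
#4 0x3c→b7/s1 MISS; vc=[3,15]
#5 0x5f→b11/s1 MISS; vc=[3,15,7]
#6 0x1d→b3/s1 VC-HIT; vc=[11,15,7]
#7 0x59→b11/s1 VC-HIT; vc=[3,15,7]
#8 0x7d→b15/s1 VC-HIT; vc=[3,11,7]
#9 0x7a→b15/s1 L1-HIT; vc=[3,11,7]
#10 0x3d→b7/s1 VC-HIT; vc=[3,11,15]
#11 0x5d→b11/s1 VC-HIT; vc=[3,7,15]
#12 0x3e→b7/s1 VC-HIT; vc=[3,11,15]
#13 0x39→b7/s1 L1-HIT; vc=[3,11,15]

MISSES = 4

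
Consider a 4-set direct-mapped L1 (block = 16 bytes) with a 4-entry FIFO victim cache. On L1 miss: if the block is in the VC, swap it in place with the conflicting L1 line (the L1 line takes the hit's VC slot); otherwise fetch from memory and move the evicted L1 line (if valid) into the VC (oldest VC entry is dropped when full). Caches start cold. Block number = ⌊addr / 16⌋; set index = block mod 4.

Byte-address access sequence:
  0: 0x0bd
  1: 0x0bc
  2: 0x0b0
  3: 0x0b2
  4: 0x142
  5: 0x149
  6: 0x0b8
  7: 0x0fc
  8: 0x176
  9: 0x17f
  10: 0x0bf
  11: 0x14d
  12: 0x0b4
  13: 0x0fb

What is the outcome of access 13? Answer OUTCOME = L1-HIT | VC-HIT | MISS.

0: 0xbd (blk 11, set 3) → MISS  vc=[]
1: 0xbc (blk 11, set 3) → L1-HIT  vc=[]
2: 0xb0 (blk 11, set 3) → L1-HIT  vc=[]
3: 0xb2 (blk 11, set 3) → L1-HIT  vc=[]
4: 0x142 (blk 20, set 0) → MISS  vc=[]
5: 0x149 (blk 20, set 0) → L1-HIT  vc=[]
6: 0xb8 (blk 11, set 3) → L1-HIT  vc=[]
7: 0xfc (blk 15, set 3) → MISS  vc=[11]
8: 0x176 (blk 23, set 3) → MISS  vc=[11, 15]
9: 0x17f (blk 23, set 3) → L1-HIT  vc=[11, 15]
10: 0xbf (blk 11, set 3) → VC-HIT  vc=[23, 15]
11: 0x14d (blk 20, set 0) → L1-HIT  vc=[23, 15]
12: 0xb4 (blk 11, set 3) → L1-HIT  vc=[23, 15]
13: 0xfb (blk 15, set 3) → VC-HIT  vc=[23, 11]

OUTCOME = VC-HIT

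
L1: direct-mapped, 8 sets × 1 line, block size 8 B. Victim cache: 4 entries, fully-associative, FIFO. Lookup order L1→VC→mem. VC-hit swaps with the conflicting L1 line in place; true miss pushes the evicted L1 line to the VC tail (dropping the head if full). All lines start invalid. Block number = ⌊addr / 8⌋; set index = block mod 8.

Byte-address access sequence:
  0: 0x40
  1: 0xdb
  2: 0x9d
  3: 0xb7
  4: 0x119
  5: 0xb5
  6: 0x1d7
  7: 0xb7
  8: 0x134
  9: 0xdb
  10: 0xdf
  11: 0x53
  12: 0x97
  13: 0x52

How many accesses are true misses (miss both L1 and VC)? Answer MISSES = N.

0: 0x40 (blk 8, set 0) → MISS  vc=[]
1: 0xdb (blk 27, set 3) → MISS  vc=[]
2: 0x9d (blk 19, set 3) → MISS  vc=[27]
3: 0xb7 (blk 22, set 6) → MISS  vc=[27]
4: 0x119 (blk 35, set 3) → MISS  vc=[27, 19]
5: 0xb5 (blk 22, set 6) → L1-HIT  vc=[27, 19]
6: 0x1d7 (blk 58, set 2) → MISS  vc=[27, 19]
7: 0xb7 (blk 22, set 6) → L1-HIT  vc=[27, 19]
8: 0x134 (blk 38, set 6) → MISS  vc=[27, 19, 22]
9: 0xdb (blk 27, set 3) → VC-HIT  vc=[35, 19, 22]
10: 0xdf (blk 27, set 3) → L1-HIT  vc=[35, 19, 22]
11: 0x53 (blk 10, set 2) → MISS  vc=[35, 19, 22, 58]
12: 0x97 (blk 18, set 2) → MISS  vc=[19, 22, 58, 10]
13: 0x52 (blk 10, set 2) → VC-HIT  vc=[19, 22, 58, 18]

MISSES = 9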